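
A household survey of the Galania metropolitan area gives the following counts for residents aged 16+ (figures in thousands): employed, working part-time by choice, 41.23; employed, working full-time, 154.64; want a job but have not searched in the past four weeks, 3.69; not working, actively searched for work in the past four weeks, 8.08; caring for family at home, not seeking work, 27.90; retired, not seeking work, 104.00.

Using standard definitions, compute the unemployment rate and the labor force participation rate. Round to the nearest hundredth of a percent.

Unemployment rate ≈ 3.96%; labor force participation rate ≈ 60.07%.

Employed = 41.23 + 154.64 = 195.87 thousand.
Unemployed = 8.08 thousand.
Labor force = 195.87 + 8.08 = 203.95 thousand.
Not in labor force = 3.69 + 27.90 + 104.00 = 135.59 thousand (those not working and not actively searching are outside the labor force — including those who want a job but have given up searching).
Civilian working-age population = 203.95 + 135.59 = 339.54 thousand.
Unemployment rate = 8.08 / 203.95 = 3.96%.
Labor force participation rate = 203.95 / 339.54 = 60.07%.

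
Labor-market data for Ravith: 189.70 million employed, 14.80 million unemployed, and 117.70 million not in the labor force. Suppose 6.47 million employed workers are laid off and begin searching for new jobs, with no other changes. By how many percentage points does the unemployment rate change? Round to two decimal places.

Initially, labor force = 189.70 + 14.80 = 204.50 million, so u = 14.80/204.50 = 7.24%.
After the change, employed falls and unemployed rises by 6.47; labor force unchanged → E = 183.23, U = 21.27, labor force = 204.50 million.
New unemployment rate = 21.27 / 204.50 = 10.40%.
Change = 10.40% − 7.24% = +3.16 percentage points.

The unemployment rate changes by +3.16 percentage points.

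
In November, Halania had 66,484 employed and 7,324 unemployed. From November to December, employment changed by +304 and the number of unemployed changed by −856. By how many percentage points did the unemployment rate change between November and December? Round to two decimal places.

The unemployment rate changed by −1.09 percentage points.

November: labor force = 66,484 + 7,324 = 73,808; u = 7,324/73,808 = 9.92%.
December: labor force = 66,788 + 6,468 = 73,256; u = 6,468/73,256 = 8.83%.
Change = 8.83% − 9.92% = −1.09 pp.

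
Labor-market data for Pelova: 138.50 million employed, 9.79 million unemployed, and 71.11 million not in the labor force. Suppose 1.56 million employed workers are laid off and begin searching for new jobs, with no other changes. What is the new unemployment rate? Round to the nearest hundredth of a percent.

Initially, labor force = 138.50 + 9.79 = 148.29 million, so u = 9.79/148.29 = 6.60%.
After the change, employed falls and unemployed rises by 1.56; labor force unchanged → E = 136.94, U = 11.35, labor force = 148.29 million.
New unemployment rate = 11.35 / 148.29 = 7.65%.

New unemployment rate ≈ 7.65%.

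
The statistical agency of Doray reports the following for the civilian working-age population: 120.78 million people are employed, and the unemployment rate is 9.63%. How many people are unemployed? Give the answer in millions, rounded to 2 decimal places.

Let U be the number unemployed. The labor force is E + U, and U/(E+U) = 0.0963.
So U = 0.0963 × 120.78 / (1 − 0.0963) = 11.6311 / 0.9037 ≈ 12.87 million.

About 12.87 million are unemployed.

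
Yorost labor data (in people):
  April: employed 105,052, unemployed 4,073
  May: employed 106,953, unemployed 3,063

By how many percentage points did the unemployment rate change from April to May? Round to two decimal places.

The unemployment rate changed by −0.95 percentage points.

April: labor force = 105,052 + 4,073 = 109,125; u = 4,073/109,125 = 3.73%.
May: labor force = 106,953 + 3,063 = 110,016; u = 3,063/110,016 = 2.78%.
Change = 2.78% − 3.73% = −0.95 pp.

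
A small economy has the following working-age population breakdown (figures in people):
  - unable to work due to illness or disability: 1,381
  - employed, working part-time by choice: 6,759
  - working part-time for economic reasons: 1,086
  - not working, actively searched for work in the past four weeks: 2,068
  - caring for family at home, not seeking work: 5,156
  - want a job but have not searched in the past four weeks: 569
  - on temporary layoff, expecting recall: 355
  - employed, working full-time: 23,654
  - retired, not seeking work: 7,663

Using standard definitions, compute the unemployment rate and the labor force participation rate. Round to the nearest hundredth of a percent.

Unemployment rate ≈ 7.14%; labor force participation rate ≈ 69.67%.

Employed = 6,759 + 1,086 + 23,654 = 31,499 (anyone who worked, including part-time for economic reasons, counts as employed).
Unemployed = 2,068 + 355 = 2,423 (jobless and actively searching, or on temporary layoff).
Labor force = 31,499 + 2,423 = 33,922.
Not in labor force = 1,381 + 5,156 + 569 + 7,663 = 14,769 (those not working and not actively searching are outside the labor force — including those who want a job but have given up searching).
Civilian working-age population = 33,922 + 14,769 = 48,691.
Unemployment rate = 2,423 / 33,922 = 7.14%.
Labor force participation rate = 33,922 / 48,691 = 69.67%.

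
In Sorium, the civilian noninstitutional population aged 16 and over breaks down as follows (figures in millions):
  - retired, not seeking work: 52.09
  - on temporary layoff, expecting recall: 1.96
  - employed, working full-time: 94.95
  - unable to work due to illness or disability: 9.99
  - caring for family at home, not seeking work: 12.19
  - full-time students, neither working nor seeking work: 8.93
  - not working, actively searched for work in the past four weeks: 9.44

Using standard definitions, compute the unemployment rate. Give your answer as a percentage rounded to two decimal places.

Employed = 94.95 million.
Unemployed = 1.96 + 9.44 = 11.40 million (jobless and actively searching, or on temporary layoff).
Labor force = 94.95 + 11.40 = 106.35 million.
Unemployment rate = 11.40 / 106.35 = 10.72%.

Unemployment rate ≈ 10.72%.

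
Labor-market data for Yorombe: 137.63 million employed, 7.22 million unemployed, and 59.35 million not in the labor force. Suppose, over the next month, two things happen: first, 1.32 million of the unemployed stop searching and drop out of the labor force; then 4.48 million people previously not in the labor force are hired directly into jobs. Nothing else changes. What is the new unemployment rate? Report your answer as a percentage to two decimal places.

New unemployment rate ≈ 3.99%.

Initially, labor force = 137.63 + 7.22 = 144.85 million, so u = 7.22/144.85 = 4.98%.
After the first change, unemployed and labor force both fall by 1.32 → E = 137.63, U = 5.90, labor force = 143.53 million.
After the second change, employed and labor force both rise by 4.48; unemployed unchanged → E = 142.11, U = 5.90, labor force = 148.01 million.
New unemployment rate = 5.90 / 148.01 = 3.99%.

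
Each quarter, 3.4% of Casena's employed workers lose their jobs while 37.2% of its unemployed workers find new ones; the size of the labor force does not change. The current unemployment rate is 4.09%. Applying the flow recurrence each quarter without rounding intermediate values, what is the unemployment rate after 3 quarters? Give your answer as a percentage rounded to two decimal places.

Unemployment rate after three quarters ≈ 7.48%.

With a fixed labor force, u_{t+1} = u_t + s·(1−u_t) − f·u_t = u_t·(1−s−f) + s.
Here 1−s−f = 0.594 and s = 0.034.
u_1 = 0.040900 × 0.594 + 0.034 = 0.058295.
u_2 = 0.058295 × 0.594 + 0.034 = 0.068627.
u_3 = 0.068627 × 0.594 + 0.034 = 0.074764.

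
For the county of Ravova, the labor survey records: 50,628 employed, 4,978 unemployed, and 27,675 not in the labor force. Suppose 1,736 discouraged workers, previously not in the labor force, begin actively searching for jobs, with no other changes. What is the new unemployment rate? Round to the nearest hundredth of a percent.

New unemployment rate ≈ 11.71%.

Initially, labor force = 50,628 + 4,978 = 55,606, so u = 4,978/55,606 = 8.95%.
After the change, unemployed and labor force both rise by 1,736 → E = 50,628, U = 6,714, labor force = 57,342.
New unemployment rate = 6,714 / 57,342 = 11.71%.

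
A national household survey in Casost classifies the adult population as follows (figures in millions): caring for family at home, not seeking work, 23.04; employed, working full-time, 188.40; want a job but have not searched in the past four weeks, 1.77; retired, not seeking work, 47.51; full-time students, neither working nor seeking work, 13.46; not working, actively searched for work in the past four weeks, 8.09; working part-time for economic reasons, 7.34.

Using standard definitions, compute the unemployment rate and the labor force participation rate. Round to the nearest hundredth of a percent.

Employed = 188.40 + 7.34 = 195.74 million (anyone who worked, including part-time for economic reasons, counts as employed).
Unemployed = 8.09 million.
Labor force = 195.74 + 8.09 = 203.83 million.
Not in labor force = 23.04 + 1.77 + 47.51 + 13.46 = 85.78 million (those not working and not actively searching are outside the labor force — including those who want a job but have given up searching).
Civilian working-age population = 203.83 + 85.78 = 289.61 million.
Unemployment rate = 8.09 / 203.83 = 3.97%.
Labor force participation rate = 203.83 / 289.61 = 70.38%.

Unemployment rate ≈ 3.97%; labor force participation rate ≈ 70.38%.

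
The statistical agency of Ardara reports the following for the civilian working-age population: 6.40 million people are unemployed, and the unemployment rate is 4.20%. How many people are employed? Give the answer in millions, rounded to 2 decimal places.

About 145.98 million are employed.

Labor force = U / u = 6.40 / 0.0420 ≈ 152.38 million.
Employed = labor force − unemployed = 152.38 − 6.40 = 145.98 million.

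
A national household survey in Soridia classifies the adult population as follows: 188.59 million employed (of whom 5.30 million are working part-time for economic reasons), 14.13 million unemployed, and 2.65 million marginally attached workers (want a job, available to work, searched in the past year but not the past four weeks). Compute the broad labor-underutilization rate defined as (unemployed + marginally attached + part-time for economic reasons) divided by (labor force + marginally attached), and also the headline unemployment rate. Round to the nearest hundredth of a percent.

Labor force = 188.59 + 14.13 = 202.72 million.
Numerator = 14.13 + 2.65 + 5.30 = 22.08 million.
Denominator = 202.72 + 2.65 = 205.37 million.
Broad rate = 22.08 / 205.37 = 10.75%.
Headline unemployment rate = 14.13 / 202.72 = 6.97%.

Broad underutilization rate ≈ 10.75%; headline unemployment rate ≈ 6.97%.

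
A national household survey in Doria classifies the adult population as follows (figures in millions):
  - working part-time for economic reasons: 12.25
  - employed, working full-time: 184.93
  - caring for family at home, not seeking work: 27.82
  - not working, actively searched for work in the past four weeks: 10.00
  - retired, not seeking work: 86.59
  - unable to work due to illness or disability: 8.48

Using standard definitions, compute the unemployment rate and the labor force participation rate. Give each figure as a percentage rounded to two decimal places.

Unemployment rate ≈ 4.83%; labor force participation rate ≈ 62.77%.

Employed = 12.25 + 184.93 = 197.18 million (anyone who worked, including part-time for economic reasons, counts as employed).
Unemployed = 10.00 million.
Labor force = 197.18 + 10.00 = 207.18 million.
Not in labor force = 27.82 + 86.59 + 8.48 = 122.89 million (those not working and not actively searching are outside the labor force).
Civilian working-age population = 207.18 + 122.89 = 330.07 million.
Unemployment rate = 10.00 / 207.18 = 4.83%.
Labor force participation rate = 207.18 / 330.07 = 62.77%.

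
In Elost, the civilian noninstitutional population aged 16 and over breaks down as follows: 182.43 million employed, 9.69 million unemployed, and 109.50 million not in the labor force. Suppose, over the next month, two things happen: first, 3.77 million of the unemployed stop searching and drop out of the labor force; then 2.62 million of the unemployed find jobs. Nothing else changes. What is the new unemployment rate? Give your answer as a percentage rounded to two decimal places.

Initially, labor force = 182.43 + 9.69 = 192.12 million, so u = 9.69/192.12 = 5.04%.
After the first change, unemployed and labor force both fall by 3.77 → E = 182.43, U = 5.92, labor force = 188.35 million.
After the second change, unemployed falls and employed rises by 2.62; labor force unchanged → E = 185.05, U = 3.30, labor force = 188.35 million.
New unemployment rate = 3.30 / 188.35 = 1.75%.

New unemployment rate ≈ 1.75%.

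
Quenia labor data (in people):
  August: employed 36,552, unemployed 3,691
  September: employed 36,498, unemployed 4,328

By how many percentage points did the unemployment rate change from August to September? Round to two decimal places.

The unemployment rate changed by +1.43 percentage points.

August: labor force = 36,552 + 3,691 = 40,243; u = 3,691/40,243 = 9.17%.
September: labor force = 36,498 + 4,328 = 40,826; u = 4,328/40,826 = 10.60%.
Change = 10.60% − 9.17% = +1.43 pp.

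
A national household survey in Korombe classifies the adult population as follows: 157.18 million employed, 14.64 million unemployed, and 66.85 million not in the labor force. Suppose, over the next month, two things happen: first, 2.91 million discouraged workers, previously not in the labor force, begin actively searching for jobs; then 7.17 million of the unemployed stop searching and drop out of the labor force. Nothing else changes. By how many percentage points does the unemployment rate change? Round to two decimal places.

Initially, labor force = 157.18 + 14.64 = 171.82 million, so u = 14.64/171.82 = 8.52%.
After the first change, unemployed and labor force both rise by 2.91 → E = 157.18, U = 17.55, labor force = 174.73 million.
After the second change, unemployed and labor force both fall by 7.17 → E = 157.18, U = 10.38, labor force = 167.56 million.
New unemployment rate = 10.38 / 167.56 = 6.19%.
Change = 6.19% − 8.52% = −2.33 percentage points.

The unemployment rate changes by −2.33 percentage points.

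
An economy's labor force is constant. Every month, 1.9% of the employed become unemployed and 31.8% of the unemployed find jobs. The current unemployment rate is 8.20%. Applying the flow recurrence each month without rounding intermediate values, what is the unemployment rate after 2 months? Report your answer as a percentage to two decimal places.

Unemployment rate after two months ≈ 6.76%.

With a fixed labor force, u_{t+1} = u_t + s·(1−u_t) − f·u_t = u_t·(1−s−f) + s.
Here 1−s−f = 0.663 and s = 0.019.
u_1 = 0.082000 × 0.663 + 0.019 = 0.073366.
u_2 = 0.073366 × 0.663 + 0.019 = 0.067642.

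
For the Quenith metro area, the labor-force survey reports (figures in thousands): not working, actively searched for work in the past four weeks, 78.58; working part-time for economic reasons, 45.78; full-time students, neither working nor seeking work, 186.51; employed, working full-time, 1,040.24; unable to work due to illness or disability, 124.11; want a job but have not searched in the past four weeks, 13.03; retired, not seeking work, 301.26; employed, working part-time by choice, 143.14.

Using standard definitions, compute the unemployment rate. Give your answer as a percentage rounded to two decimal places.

Unemployment rate ≈ 6.01%.

Employed = 45.78 + 1,040.24 + 143.14 = 1,229.16 thousand (anyone who worked, including part-time for economic reasons, counts as employed).
Unemployed = 78.58 thousand.
Labor force = 1,229.16 + 78.58 = 1,307.74 thousand.
Unemployment rate = 78.58 / 1,307.74 = 6.01%.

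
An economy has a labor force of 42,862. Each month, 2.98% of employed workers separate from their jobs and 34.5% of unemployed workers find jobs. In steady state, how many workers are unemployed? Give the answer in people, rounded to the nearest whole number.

About 3,408 are unemployed in steady state.

Steady-state unemployment rate u* = s/(s+f) = 2.98/(2.98+34.5) = 0.079509.
Unemployed = u* × labor force = 0.079509 × 42,862 ≈ 3,408.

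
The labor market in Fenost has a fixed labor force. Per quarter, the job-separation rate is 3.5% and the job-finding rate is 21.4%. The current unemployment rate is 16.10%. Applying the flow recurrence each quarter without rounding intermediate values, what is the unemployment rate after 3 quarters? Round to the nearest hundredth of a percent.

With a fixed labor force, u_{t+1} = u_t + s·(1−u_t) − f·u_t = u_t·(1−s−f) + s.
Here 1−s−f = 0.751 and s = 0.035.
u_1 = 0.161000 × 0.751 + 0.035 = 0.155911.
u_2 = 0.155911 × 0.751 + 0.035 = 0.152089.
u_3 = 0.152089 × 0.751 + 0.035 = 0.149219.

Unemployment rate after three quarters ≈ 14.92%.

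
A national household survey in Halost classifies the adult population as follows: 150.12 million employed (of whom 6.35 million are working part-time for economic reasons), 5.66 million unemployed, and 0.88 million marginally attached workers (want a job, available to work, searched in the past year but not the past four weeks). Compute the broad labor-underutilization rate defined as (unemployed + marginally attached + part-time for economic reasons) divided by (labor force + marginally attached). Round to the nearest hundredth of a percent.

Broad underutilization rate ≈ 8.23%.

Labor force = 150.12 + 5.66 = 155.78 million.
Numerator = 5.66 + 0.88 + 6.35 = 12.89 million.
Denominator = 155.78 + 0.88 = 156.66 million.
Broad rate = 12.89 / 156.66 = 8.23%.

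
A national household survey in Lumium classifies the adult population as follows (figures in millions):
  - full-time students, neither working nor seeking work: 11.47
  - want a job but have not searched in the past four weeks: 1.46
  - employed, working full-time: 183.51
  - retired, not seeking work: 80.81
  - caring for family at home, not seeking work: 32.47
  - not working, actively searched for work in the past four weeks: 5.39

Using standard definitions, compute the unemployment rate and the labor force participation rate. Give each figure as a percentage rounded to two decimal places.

Employed = 183.51 million.
Unemployed = 5.39 million.
Labor force = 183.51 + 5.39 = 188.90 million.
Not in labor force = 11.47 + 1.46 + 80.81 + 32.47 = 126.21 million (those not working and not actively searching are outside the labor force — including those who want a job but have given up searching).
Civilian working-age population = 188.90 + 126.21 = 315.11 million.
Unemployment rate = 5.39 / 188.90 = 2.85%.
Labor force participation rate = 188.90 / 315.11 = 59.95%.

Unemployment rate ≈ 2.85%; labor force participation rate ≈ 59.95%.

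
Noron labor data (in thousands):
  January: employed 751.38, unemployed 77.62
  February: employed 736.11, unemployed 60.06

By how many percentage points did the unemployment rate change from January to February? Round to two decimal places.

The unemployment rate changed by −1.82 percentage points.

January: labor force = 751.38 + 77.62 = 829.00; u = 77.62/829.00 = 9.36%.
February: labor force = 736.11 + 60.06 = 796.17; u = 60.06/796.17 = 7.54%.
Change = 7.54% − 9.36% = −1.82 pp.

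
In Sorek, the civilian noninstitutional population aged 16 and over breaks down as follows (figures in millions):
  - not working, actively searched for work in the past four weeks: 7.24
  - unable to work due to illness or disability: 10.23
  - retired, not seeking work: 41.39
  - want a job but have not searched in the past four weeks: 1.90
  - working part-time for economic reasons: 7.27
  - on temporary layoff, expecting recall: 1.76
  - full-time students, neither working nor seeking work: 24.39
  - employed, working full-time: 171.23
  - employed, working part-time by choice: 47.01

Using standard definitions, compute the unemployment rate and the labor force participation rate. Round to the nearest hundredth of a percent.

Employed = 7.27 + 171.23 + 47.01 = 225.51 million (anyone who worked, including part-time for economic reasons, counts as employed).
Unemployed = 7.24 + 1.76 = 9.00 million (jobless and actively searching, or on temporary layoff).
Labor force = 225.51 + 9.00 = 234.51 million.
Not in labor force = 10.23 + 41.39 + 1.90 + 24.39 = 77.91 million (those not working and not actively searching are outside the labor force — including those who want a job but have given up searching).
Civilian working-age population = 234.51 + 77.91 = 312.42 million.
Unemployment rate = 9.00 / 234.51 = 3.84%.
Labor force participation rate = 234.51 / 312.42 = 75.06%.

Unemployment rate ≈ 3.84%; labor force participation rate ≈ 75.06%.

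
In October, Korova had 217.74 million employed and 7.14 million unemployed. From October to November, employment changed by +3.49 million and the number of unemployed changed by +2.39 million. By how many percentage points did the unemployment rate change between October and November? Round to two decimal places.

October: labor force = 217.74 + 7.14 = 224.88; u = 7.14/224.88 = 3.18%.
November: labor force = 221.23 + 9.53 = 230.76; u = 9.53/230.76 = 4.13%.
Change = 4.13% − 3.18% = +0.95 pp.

The unemployment rate changed by +0.95 percentage points.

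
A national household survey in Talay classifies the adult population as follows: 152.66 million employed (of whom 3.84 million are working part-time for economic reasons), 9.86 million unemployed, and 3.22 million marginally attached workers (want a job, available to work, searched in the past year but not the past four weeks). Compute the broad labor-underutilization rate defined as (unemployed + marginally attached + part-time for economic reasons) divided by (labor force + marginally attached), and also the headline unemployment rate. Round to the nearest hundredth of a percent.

Broad underutilization rate ≈ 10.21%; headline unemployment rate ≈ 6.07%.

Labor force = 152.66 + 9.86 = 162.52 million.
Numerator = 9.86 + 3.22 + 3.84 = 16.92 million.
Denominator = 162.52 + 3.22 = 165.74 million.
Broad rate = 16.92 / 165.74 = 10.21%.
Headline unemployment rate = 9.86 / 162.52 = 6.07%.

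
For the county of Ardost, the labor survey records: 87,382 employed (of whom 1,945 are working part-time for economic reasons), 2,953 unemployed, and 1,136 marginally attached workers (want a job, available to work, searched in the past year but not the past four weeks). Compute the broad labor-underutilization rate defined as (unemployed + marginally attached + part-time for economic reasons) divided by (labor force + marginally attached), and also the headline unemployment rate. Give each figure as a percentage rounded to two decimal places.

Broad underutilization rate ≈ 6.60%; headline unemployment rate ≈ 3.27%.

Labor force = 87,382 + 2,953 = 90,335.
Numerator = 2,953 + 1,136 + 1,945 = 6,034.
Denominator = 90,335 + 1,136 = 91,471.
Broad rate = 6,034 / 91,471 = 6.60%.
Headline unemployment rate = 2,953 / 90,335 = 3.27%.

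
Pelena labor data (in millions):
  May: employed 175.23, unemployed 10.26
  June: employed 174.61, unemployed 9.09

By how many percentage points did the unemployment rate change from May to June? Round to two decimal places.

May: labor force = 175.23 + 10.26 = 185.49; u = 10.26/185.49 = 5.53%.
June: labor force = 174.61 + 9.09 = 183.70; u = 9.09/183.70 = 4.95%.
Change = 4.95% − 5.53% = −0.58 pp.

The unemployment rate changed by −0.58 percentage points.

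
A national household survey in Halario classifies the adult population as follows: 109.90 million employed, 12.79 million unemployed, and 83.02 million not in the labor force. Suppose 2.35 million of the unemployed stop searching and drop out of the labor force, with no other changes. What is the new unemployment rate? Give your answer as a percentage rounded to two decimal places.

New unemployment rate ≈ 8.68%.

Initially, labor force = 109.90 + 12.79 = 122.69 million, so u = 12.79/122.69 = 10.42%.
After the change, unemployed and labor force both fall by 2.35 → E = 109.90, U = 10.44, labor force = 120.34 million.
New unemployment rate = 10.44 / 120.34 = 8.68%.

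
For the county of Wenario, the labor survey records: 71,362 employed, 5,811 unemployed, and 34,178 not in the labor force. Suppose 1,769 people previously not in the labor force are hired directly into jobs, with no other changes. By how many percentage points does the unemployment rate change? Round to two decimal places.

The unemployment rate changes by −0.17 percentage points.

Initially, labor force = 71,362 + 5,811 = 77,173, so u = 5,811/77,173 = 7.53%.
After the change, employed and labor force both rise by 1,769; unemployed unchanged → E = 73,131, U = 5,811, labor force = 78,942.
New unemployment rate = 5,811 / 78,942 = 7.36%.
Change = 7.36% − 7.53% = −0.17 percentage points.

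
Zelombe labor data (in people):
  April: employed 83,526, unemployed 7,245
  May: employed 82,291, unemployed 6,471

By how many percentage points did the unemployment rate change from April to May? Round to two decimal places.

The unemployment rate changed by −0.69 percentage points.

April: labor force = 83,526 + 7,245 = 90,771; u = 7,245/90,771 = 7.98%.
May: labor force = 82,291 + 6,471 = 88,762; u = 6,471/88,762 = 7.29%.
Change = 7.29% − 7.98% = −0.69 pp.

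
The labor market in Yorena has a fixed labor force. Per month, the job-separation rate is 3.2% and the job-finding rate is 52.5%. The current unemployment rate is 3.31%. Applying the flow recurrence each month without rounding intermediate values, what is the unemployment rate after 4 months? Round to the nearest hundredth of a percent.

Unemployment rate after four months ≈ 5.65%.

With a fixed labor force, u_{t+1} = u_t + s·(1−u_t) − f·u_t = u_t·(1−s−f) + s.
Here 1−s−f = 0.443 and s = 0.032.
u_1 = 0.033100 × 0.443 + 0.032 = 0.046663.
u_2 = 0.046663 × 0.443 + 0.032 = 0.052672.
u_3 = 0.052672 × 0.443 + 0.032 = 0.055334.
u_4 = 0.055334 × 0.443 + 0.032 = 0.056513.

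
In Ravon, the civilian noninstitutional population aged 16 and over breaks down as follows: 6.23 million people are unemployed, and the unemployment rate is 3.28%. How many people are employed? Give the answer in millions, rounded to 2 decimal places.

About 183.71 million are employed.

Labor force = U / u = 6.23 / 0.0328 ≈ 189.94 million.
Employed = labor force − unemployed = 189.94 − 6.23 = 183.71 million.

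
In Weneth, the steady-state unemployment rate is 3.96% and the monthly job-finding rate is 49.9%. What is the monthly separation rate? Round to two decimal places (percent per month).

From u* = s/(s+f): s = u·f/(1−u).
s = 0.0396 × 49.9 / (1 − 0.0396) = 1.9760 / 0.9604 ≈ 2.06% per month.

Separation rate ≈ 2.06% per month.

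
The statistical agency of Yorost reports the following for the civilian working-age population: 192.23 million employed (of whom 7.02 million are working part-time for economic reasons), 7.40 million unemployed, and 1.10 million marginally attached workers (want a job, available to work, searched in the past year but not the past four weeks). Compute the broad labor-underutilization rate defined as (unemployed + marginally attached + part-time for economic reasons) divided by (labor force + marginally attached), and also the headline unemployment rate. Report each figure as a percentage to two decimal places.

Labor force = 192.23 + 7.40 = 199.63 million.
Numerator = 7.40 + 1.10 + 7.02 = 15.52 million.
Denominator = 199.63 + 1.10 = 200.73 million.
Broad rate = 15.52 / 200.73 = 7.73%.
Headline unemployment rate = 7.40 / 199.63 = 3.71%.

Broad underutilization rate ≈ 7.73%; headline unemployment rate ≈ 3.71%.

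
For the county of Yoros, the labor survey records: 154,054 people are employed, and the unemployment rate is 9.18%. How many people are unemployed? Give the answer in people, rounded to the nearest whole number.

Let U be the number unemployed. The labor force is E + U, and U/(E+U) = 0.0918.
So U = 0.0918 × 154,054 / (1 − 0.0918) = 14142.16 / 0.9082 ≈ 15,572.

About 15,572 are unemployed.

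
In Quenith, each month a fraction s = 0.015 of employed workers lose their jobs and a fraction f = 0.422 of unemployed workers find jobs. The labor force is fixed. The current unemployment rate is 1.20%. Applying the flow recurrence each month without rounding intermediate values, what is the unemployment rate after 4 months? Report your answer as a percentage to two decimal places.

Unemployment rate after four months ≈ 3.21%.

With a fixed labor force, u_{t+1} = u_t + s·(1−u_t) − f·u_t = u_t·(1−s−f) + s.
Here 1−s−f = 0.563 and s = 0.015.
u_1 = 0.012000 × 0.563 + 0.015 = 0.021756.
u_2 = 0.021756 × 0.563 + 0.015 = 0.027249.
u_3 = 0.027249 × 0.563 + 0.015 = 0.030341.
u_4 = 0.030341 × 0.563 + 0.015 = 0.032082.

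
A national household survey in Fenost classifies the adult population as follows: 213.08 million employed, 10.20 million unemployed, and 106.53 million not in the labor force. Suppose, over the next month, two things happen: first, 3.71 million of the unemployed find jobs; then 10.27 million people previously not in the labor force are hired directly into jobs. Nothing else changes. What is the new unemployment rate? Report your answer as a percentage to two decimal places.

Initially, labor force = 213.08 + 10.20 = 223.28 million, so u = 10.20/223.28 = 4.57%.
After the first change, unemployed falls and employed rises by 3.71; labor force unchanged → E = 216.79, U = 6.49, labor force = 223.28 million.
After the second change, employed and labor force both rise by 10.27; unemployed unchanged → E = 227.06, U = 6.49, labor force = 233.55 million.
New unemployment rate = 6.49 / 233.55 = 2.78%.

New unemployment rate ≈ 2.78%.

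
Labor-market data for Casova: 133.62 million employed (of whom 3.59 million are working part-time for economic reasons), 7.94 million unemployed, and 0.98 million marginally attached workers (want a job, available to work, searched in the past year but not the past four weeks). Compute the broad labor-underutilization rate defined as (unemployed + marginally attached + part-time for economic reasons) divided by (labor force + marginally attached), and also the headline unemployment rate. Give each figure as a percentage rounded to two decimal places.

Broad underutilization rate ≈ 8.78%; headline unemployment rate ≈ 5.61%.

Labor force = 133.62 + 7.94 = 141.56 million.
Numerator = 7.94 + 0.98 + 3.59 = 12.51 million.
Denominator = 141.56 + 0.98 = 142.54 million.
Broad rate = 12.51 / 142.54 = 8.78%.
Headline unemployment rate = 7.94 / 141.56 = 5.61%.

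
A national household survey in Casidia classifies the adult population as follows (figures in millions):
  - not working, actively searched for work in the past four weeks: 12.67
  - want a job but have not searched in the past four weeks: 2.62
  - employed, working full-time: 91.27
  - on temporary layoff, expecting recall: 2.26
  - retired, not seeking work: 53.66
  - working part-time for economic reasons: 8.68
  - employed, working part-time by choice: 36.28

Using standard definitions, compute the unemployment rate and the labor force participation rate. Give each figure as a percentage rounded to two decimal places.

Unemployment rate ≈ 9.88%; labor force participation rate ≈ 72.87%.

Employed = 91.27 + 8.68 + 36.28 = 136.23 million (anyone who worked, including part-time for economic reasons, counts as employed).
Unemployed = 12.67 + 2.26 = 14.93 million (jobless and actively searching, or on temporary layoff).
Labor force = 136.23 + 14.93 = 151.16 million.
Not in labor force = 2.62 + 53.66 = 56.28 million (those not working and not actively searching are outside the labor force — including those who want a job but have given up searching).
Civilian working-age population = 151.16 + 56.28 = 207.44 million.
Unemployment rate = 14.93 / 151.16 = 9.88%.
Labor force participation rate = 151.16 / 207.44 = 72.87%.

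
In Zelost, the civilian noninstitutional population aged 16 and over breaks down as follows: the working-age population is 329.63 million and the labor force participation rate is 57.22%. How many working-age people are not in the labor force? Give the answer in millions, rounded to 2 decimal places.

About 141.02 million are not in the labor force.

Share not in the labor force = 1 − 0.5722 = 0.4278.
Not in labor force = 0.4278 × 329.63 ≈ 141.02 million.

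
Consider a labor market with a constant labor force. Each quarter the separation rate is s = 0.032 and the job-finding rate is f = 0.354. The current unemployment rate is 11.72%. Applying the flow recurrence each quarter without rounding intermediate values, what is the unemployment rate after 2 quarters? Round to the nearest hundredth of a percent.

With a fixed labor force, u_{t+1} = u_t + s·(1−u_t) − f·u_t = u_t·(1−s−f) + s.
Here 1−s−f = 0.614 and s = 0.032.
u_1 = 0.117200 × 0.614 + 0.032 = 0.103961.
u_2 = 0.103961 × 0.614 + 0.032 = 0.095832.

Unemployment rate after two quarters ≈ 9.58%.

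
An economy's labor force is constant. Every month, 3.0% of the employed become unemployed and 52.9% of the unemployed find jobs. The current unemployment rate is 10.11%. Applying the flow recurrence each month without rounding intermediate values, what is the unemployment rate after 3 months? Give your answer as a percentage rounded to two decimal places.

Unemployment rate after three months ≈ 5.77%.

With a fixed labor force, u_{t+1} = u_t + s·(1−u_t) − f·u_t = u_t·(1−s−f) + s.
Here 1−s−f = 0.441 and s = 0.030.
u_1 = 0.101100 × 0.441 + 0.030 = 0.074585.
u_2 = 0.074585 × 0.441 + 0.030 = 0.062892.
u_3 = 0.062892 × 0.441 + 0.030 = 0.057735.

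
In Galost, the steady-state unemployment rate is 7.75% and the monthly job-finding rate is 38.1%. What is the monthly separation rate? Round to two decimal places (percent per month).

Separation rate ≈ 3.20% per month.

From u* = s/(s+f): s = u·f/(1−u).
s = 0.0775 × 38.1 / (1 − 0.0775) = 2.9527 / 0.9225 ≈ 3.20% per month.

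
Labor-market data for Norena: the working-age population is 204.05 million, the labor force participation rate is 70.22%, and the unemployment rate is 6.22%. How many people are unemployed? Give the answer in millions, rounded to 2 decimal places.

Labor force = 0.7022 × 204.05 = 143.28 million.
Unemployed = 0.0622 × 143.28 ≈ 8.91 million.

About 8.91 million are unemployed.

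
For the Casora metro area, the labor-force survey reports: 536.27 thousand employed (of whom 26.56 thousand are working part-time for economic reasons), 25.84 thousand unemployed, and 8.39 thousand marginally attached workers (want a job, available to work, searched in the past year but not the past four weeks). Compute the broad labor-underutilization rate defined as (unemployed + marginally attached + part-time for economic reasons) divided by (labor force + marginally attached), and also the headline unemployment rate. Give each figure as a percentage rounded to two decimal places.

Labor force = 536.27 + 25.84 = 562.11 thousand.
Numerator = 25.84 + 8.39 + 26.56 = 60.79 thousand.
Denominator = 562.11 + 8.39 = 570.50 thousand.
Broad rate = 60.79 / 570.50 = 10.66%.
Headline unemployment rate = 25.84 / 562.11 = 4.60%.

Broad underutilization rate ≈ 10.66%; headline unemployment rate ≈ 4.60%.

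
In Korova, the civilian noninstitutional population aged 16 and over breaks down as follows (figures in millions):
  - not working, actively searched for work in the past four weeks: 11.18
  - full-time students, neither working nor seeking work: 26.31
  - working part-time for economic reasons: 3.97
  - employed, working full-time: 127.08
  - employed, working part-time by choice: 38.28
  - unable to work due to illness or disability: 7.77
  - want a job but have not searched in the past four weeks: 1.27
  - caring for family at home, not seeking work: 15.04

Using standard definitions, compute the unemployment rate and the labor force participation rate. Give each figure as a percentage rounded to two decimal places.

Employed = 3.97 + 127.08 + 38.28 = 169.33 million (anyone who worked, including part-time for economic reasons, counts as employed).
Unemployed = 11.18 million.
Labor force = 169.33 + 11.18 = 180.51 million.
Not in labor force = 26.31 + 7.77 + 1.27 + 15.04 = 50.39 million (those not working and not actively searching are outside the labor force — including those who want a job but have given up searching).
Civilian working-age population = 180.51 + 50.39 = 230.90 million.
Unemployment rate = 11.18 / 180.51 = 6.19%.
Labor force participation rate = 180.51 / 230.90 = 78.18%.

Unemployment rate ≈ 6.19%; labor force participation rate ≈ 78.18%.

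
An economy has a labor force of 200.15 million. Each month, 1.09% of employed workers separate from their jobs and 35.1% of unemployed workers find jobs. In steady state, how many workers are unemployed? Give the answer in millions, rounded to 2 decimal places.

Steady-state unemployment rate u* = s/(s+f) = 1.09/(1.09+35.1) = 0.030119.
Unemployed = u* × labor force = 0.030119 × 200.15 ≈ 6.03 million.

About 6.03 million are unemployed in steady state.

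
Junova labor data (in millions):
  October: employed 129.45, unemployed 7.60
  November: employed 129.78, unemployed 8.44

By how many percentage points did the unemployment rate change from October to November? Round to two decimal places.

The unemployment rate changed by +0.56 percentage points.

October: labor force = 129.45 + 7.60 = 137.05; u = 7.60/137.05 = 5.55%.
November: labor force = 129.78 + 8.44 = 138.22; u = 8.44/138.22 = 6.11%.
Change = 6.11% − 5.55% = +0.56 pp.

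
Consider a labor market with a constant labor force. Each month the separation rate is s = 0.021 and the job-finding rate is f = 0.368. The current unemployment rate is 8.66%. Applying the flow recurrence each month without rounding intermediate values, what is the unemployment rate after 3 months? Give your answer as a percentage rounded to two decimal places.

With a fixed labor force, u_{t+1} = u_t + s·(1−u_t) − f·u_t = u_t·(1−s−f) + s.
Here 1−s−f = 0.611 and s = 0.021.
u_1 = 0.086600 × 0.611 + 0.021 = 0.073913.
u_2 = 0.073913 × 0.611 + 0.021 = 0.066161.
u_3 = 0.066161 × 0.611 + 0.021 = 0.061424.

Unemployment rate after three months ≈ 6.14%.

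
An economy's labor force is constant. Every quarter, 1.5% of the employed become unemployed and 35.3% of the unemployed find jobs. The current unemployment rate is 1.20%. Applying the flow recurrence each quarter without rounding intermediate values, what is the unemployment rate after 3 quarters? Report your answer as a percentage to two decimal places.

Unemployment rate after three quarters ≈ 3.35%.

With a fixed labor force, u_{t+1} = u_t + s·(1−u_t) − f·u_t = u_t·(1−s−f) + s.
Here 1−s−f = 0.632 and s = 0.015.
u_1 = 0.012000 × 0.632 + 0.015 = 0.022584.
u_2 = 0.022584 × 0.632 + 0.015 = 0.029273.
u_3 = 0.029273 × 0.632 + 0.015 = 0.033501.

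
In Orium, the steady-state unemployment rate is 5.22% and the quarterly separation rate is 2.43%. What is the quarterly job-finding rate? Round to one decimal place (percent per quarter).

Job-finding rate ≈ 44.1% per quarter.

From u* = s/(s+f): f = s·(1−u)/u.
f = 2.43 × (1 − 0.0522) / 0.0522 = 2.3032 / 0.0522 ≈ 44.1% per quarter.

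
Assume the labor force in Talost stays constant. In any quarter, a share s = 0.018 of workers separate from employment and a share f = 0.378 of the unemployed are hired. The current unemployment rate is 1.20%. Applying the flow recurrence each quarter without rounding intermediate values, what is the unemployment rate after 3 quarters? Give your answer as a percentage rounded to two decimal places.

With a fixed labor force, u_{t+1} = u_t + s·(1−u_t) − f·u_t = u_t·(1−s−f) + s.
Here 1−s−f = 0.604 and s = 0.018.
u_1 = 0.012000 × 0.604 + 0.018 = 0.025248.
u_2 = 0.025248 × 0.604 + 0.018 = 0.033250.
u_3 = 0.033250 × 0.604 + 0.018 = 0.038083.

Unemployment rate after three quarters ≈ 3.81%.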